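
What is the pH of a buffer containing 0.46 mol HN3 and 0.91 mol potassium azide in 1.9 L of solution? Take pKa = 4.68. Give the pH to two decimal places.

pH = 4.98

Using pH = pKa + log([base]/[acid]) with [base]/[acid] = 0.91/0.46:
pH = 4.68 + (+0.296) = 4.98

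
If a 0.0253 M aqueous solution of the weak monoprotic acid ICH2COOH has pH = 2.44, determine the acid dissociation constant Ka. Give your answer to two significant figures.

Ka = 6.1 × 10^-4

[H+] = 10^(-2.44) = 3.63 × 10^-3 M
At equilibrium [HA] = 0.0253 − 3.63 × 10^-3 = 2.17 × 10^-2 M
Ka = [H+][A-]/[HA] = (3.63 × 10^-3)² / 2.17 × 10^-2 = 6.1 × 10^-4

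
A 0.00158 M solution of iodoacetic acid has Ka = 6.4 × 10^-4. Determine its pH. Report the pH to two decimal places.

ICH2COOH ⇌ ICH2COO- + H+
From the ICE table, Ka = x²/(0.00158 − x) = 6.4 × 10^-4.
The 5% rule fails; solving x² + Ka·x − Ka·C₀ = 0 exactly:
x = (−Ka + √(Ka² + 4·Ka·C₀))/2 = 7.35 × 10^-4 M
pH = −log[H+] = −log(7.35 × 10^-4) = 3.13

pH = 3.13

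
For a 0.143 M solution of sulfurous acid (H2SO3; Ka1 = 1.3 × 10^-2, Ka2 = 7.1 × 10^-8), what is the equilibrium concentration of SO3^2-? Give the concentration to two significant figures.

First ionization gives [H+] ≈ [HSO3-] = 3.71 × 10^-2 M.
Second step: Ka2 = [H+][SO3^2-]/[HSO3-] ≈ [SO3^2-] (since [H+] ≈ [HSO3-]).
So [SO3^2-] ≈ Ka2.

7.1 × 10^-8 M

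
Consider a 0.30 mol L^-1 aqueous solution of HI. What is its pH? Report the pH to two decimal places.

pH = 0.52

HI is a strong acid and dissociates completely, so [H+] = 0.30 M.
pH = -log(0.3) = 0.52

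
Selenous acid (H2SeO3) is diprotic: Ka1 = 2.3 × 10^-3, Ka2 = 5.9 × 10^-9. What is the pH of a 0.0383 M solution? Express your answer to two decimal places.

Since Ka1 ≫ Ka2, the first ionization dominates [H+].
Ka1 = x²/(0.0383 − x) = 2.3 × 10^-3
Solving the quadratic: x = (−Ka1 + √(Ka1² + 4·Ka1·C₀))/2 = 8.31 × 10^-3 M
pH = −log(8.31 × 10^-3) = 2.08

pH = 2.08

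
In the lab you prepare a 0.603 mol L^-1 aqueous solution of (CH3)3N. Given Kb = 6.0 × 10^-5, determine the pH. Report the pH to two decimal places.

(CH3)3N + H2O ⇌ (CH3)3NH+ + OH-
Kb = [OH-]²/(0.603 − [OH-]) = 6.0 × 10^-5
Neglecting [OH-] in the denominator: [OH-] = √(6.0 × 10^-5 × 0.603) = 6.01 × 10^-3 M
([OH-]/C₀ = 1% < 5%, so the approximation holds.)
pOH = 2.22, so pH = 14.00 − pOH = 11.78

pH = 11.78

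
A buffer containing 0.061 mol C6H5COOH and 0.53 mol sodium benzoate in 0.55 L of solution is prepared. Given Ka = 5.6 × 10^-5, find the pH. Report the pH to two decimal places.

pKa = −log(5.6 × 10^-5) = 4.252
Using pH = pKa + log([base]/[acid]) with [base]/[acid] = 0.53/0.061:
pH = 4.252 + (+0.939) = 5.19

pH = 5.19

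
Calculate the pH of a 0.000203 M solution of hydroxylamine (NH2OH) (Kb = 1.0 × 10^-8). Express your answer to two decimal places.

NH2OH + H2O ⇌ NH3OH+ + OH-
From the ICE table, Kb = [OH-]²/(0.000203 − [OH-]) = 1.0 × 10^-8.
Neglecting [OH-] in the denominator: [OH-] = √(1.0 × 10^-8 × 0.000203) = 1.42 × 10^-6 M
pOH = 5.85, so pH = 14.00 − pOH = 8.15

pH = 8.15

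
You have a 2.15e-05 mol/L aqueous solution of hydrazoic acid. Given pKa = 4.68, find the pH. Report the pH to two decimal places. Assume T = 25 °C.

pH = 4.88

HN3 ⇌ N3- + H+
Ka = 10^(−4.68) = 2.09 × 10^-5
Ka = x²/(2.15e-05 − x) = 2.09 × 10^-5
x is not negligible relative to C₀; solve x² + 2.09e-05·x − 4.49e-10 = 0.
x = (−Ka + √(Ka² + 4·Ka·C₀))/2 = 1.32 × 10^-5 M
pH = −log[H+] = −log(1.32 × 10^-5) = 4.88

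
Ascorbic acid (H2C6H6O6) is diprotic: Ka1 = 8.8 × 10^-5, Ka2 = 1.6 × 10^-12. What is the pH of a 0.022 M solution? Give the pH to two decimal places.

Since Ka1 ≫ Ka2, the first ionization dominates [H+].
Ka1 = x²/(0.022 − x) = 8.8 × 10^-5
Solving the quadratic: x = (−Ka1 + √(Ka1² + 4·Ka1·C₀))/2 = 1.35 × 10^-3 M
pH = −log(1.35 × 10^-3) = 2.87

pH = 2.87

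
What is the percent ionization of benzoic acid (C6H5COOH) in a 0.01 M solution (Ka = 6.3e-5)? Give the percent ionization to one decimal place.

C6H5COOH ⇌ C6H5COO- + H+; let x = [H+] at equilibrium.
Ka = x²/(C₀ − x); solving the quadratic gives x = 7.63 × 10^-4 M.
Fraction ionized = 7.63 × 10^-4 / 0.01 = 0.0763 → 7.6%

7.6%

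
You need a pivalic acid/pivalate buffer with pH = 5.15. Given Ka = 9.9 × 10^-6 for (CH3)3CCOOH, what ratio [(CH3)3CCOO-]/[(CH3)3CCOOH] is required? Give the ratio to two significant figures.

pKa = -log(9.9 × 10^-6) = 5.004
pH = pKa + log(r) ⇒ log(r) = 5.15 − 5.004 = +0.146
r = [(CH3)3CCOO-]/[(CH3)3CCOOH] = 10^(+0.146) = 1.4

ratio = 1.4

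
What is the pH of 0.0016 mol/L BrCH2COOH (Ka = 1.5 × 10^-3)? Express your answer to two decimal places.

pH = 3.01

BrCH2COOH ⇌ BrCH2COO- + H+
From the ICE table, Ka = [H+]²/(0.0016 − [H+]) = 1.5 × 10^-3.
[H+] is not negligible relative to C₀; solve [H+]² + 0.0015·[H+] − 2.4e-06 = 0.
[H+] = [−0.0015 + √(0.0015² + 9.6e-06)]/2 = 9.71 × 10^-4 M
pH = −log(9.71 × 10^-4) = 3.01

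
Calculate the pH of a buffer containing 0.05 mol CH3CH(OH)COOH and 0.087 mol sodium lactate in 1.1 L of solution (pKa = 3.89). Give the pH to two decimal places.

pH = pKa + log([A⁻]/[HA]) = 3.89 + log(0.087/0.05)
pH = 3.89 + (+0.241) = 4.13

pH = 4.13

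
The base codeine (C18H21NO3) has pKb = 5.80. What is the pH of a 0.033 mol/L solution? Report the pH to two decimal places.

C18H21NO3 + H2O ⇌ C18H22NO3+ + OH-
Kb = 10^(−5.80) = 1.58 × 10^-6
Kb = x²/(0.033 − x) = 1.58 × 10^-6
Since Kb ≪ C₀, x ≈ √(Kb·C₀) = 2.28 × 10^-4 M.
(x/C₀ = 0.69% < 5%, so the approximation holds.)
pOH = −log(2.28 × 10^-4) = 3.64; pH = 14.00 − 3.64 = 10.36

pH = 10.36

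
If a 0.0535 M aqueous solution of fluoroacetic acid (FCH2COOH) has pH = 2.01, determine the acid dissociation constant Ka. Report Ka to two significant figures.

[H+] = 10^(-2.01) = 9.77 × 10^-3 M
At equilibrium [HA] = 0.0535 − 9.77 × 10^-3 = 4.37 × 10^-2 M
Ka = [H+][A-]/[HA] = (9.77 × 10^-3)² / 4.37 × 10^-2 = 2.2 × 10^-3

Ka = 2.2 × 10^-3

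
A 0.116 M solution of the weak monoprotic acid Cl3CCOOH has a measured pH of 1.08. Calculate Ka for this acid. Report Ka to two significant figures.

[H+] = 10^(-1.08) = 8.32 × 10^-2 M
At equilibrium [HA] = 0.116 − 8.32 × 10^-2 = 3.28 × 10^-2 M
Ka = [H+][A-]/[HA] = (8.32 × 10^-2)² / 3.28 × 10^-2 = 2.1 × 10^-1

Ka = 2.1 × 10^-1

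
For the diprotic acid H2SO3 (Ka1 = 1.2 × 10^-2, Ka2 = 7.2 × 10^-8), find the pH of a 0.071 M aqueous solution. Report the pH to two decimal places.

Ka1 ≫ Ka2, so treat the first dissociation as the only significant source of H+.
Ka1 = x²/(0.071 − x) = 1.2 × 10^-2
Solving the quadratic: x = (−Ka1 + √(Ka1² + 4·Ka1·C₀))/2 = 2.38 × 10^-2 M
pH = −log(2.38 × 10^-2) = 1.62

pH = 1.62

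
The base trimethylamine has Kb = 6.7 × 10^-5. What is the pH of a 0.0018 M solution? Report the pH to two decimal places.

(CH3)3N + H2O ⇌ (CH3)3NH+ + OH-
Kb = [OH-]²/(0.0018 − [OH-]) = 6.7 × 10^-5
Here C₀/Kb ≈ 26.9, so the small-[OH-] approximation fails. Use the quadratic:
[OH-] = [−6.7e-05 + √(6.7e-05² + 4.82e-07)]/2 = 3.15 × 10^-4 M
pOH = 3.50, so pH = 14.00 − pOH = 10.50

pH = 10.50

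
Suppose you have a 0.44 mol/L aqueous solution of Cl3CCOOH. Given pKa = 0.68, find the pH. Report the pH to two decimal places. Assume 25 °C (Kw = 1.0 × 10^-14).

Cl3CCOOH ⇌ Cl3CCOO- + H+
Ka = 10^(−0.68) = 2.09 × 10^-1
Ka = [H+]²/(0.44 − [H+]) = 2.09 × 10^-1
The 5% rule fails; solving [H+]² + Ka·[H+] − Ka·C₀ = 0 exactly:
[H+] = (−Ka + √(Ka² + 4·Ka·C₀))/2 = 2.16 × 10^-1 M
pH = −log(2.16 × 10^-1) = 0.67

pH = 0.67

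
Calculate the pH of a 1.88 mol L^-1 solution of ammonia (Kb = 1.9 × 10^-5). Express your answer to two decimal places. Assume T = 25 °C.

pH = 11.78

NH3 + H2O ⇌ NH4+ + OH-
From the ICE table, Kb = [OH-]²/(1.88 − [OH-]) = 1.9 × 10^-5.
Since Kb ≪ C₀, [OH-] ≈ √(Kb·C₀) = 5.98 × 10^-3 M.
([OH-]/C₀ = 0.32% < 5%, so the approximation holds.)
pOH = 2.22, so pH = 14.00 − pOH = 11.78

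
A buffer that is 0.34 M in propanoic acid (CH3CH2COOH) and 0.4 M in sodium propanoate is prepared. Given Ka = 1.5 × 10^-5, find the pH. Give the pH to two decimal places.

pH = 4.89

pKa = −log(1.5 × 10^-5) = 4.824
Using pH = pKa + log([base]/[acid]) with [base]/[acid] = 0.4/0.34:
pH = 4.824 + (+0.071) = 4.89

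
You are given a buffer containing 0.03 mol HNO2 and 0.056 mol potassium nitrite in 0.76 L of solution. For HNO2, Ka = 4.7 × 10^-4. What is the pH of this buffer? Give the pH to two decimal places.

pH = 3.60

pKa = −log(4.7 × 10^-4) = 3.328
Using pH = pKa + log([base]/[acid]) with [base]/[acid] = 0.056/0.03:
pH = 3.328 + (+0.271) = 3.60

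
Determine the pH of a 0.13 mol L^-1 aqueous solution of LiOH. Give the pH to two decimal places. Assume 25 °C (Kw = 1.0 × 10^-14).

pH = 13.11

LiOH is a strong base; [OH-] = 0.13 M.
pOH = -log(0.13) = 0.89
pH = 14.00 - 0.89 = 13.11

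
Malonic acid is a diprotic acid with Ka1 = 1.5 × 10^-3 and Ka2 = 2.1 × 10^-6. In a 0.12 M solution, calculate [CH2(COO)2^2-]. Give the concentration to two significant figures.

First ionization gives [H+] ≈ [CH2(COOH)COO-] = 1.27 × 10^-2 M.
Second step: Ka2 = [H+][CH2(COO)2^2-]/[CH2(COOH)COO-] ≈ [CH2(COO)2^2-] (since [H+] ≈ [CH2(COOH)COO-]).
So [CH2(COO)2^2-] ≈ Ka2.

2.1 × 10^-6 M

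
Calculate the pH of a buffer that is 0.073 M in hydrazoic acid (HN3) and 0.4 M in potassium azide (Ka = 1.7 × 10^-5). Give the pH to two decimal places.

pKa = −log(1.7 × 10^-5) = 4.770
Henderson–Hasselbalch: pH = pKa + log([N3-]/[HN3]) = 4.770 + log(0.4/0.073)
pH = 4.770 + (+0.739) = 5.51

pH = 5.51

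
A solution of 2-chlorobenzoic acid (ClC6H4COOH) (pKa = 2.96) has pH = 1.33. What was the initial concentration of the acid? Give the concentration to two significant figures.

C₀ = 2.0 M

[H+] = 10^(-1.33) = 4.68 × 10^-2 M = x
Ka = 10^(−2.96) = 1.10 × 10^-3
Ka = x²/(C₀ − x) ⇒ C₀ = x + x²/Ka
C₀ = 4.68 × 10^-2 + (4.68 × 10^-2)²/(1.10 × 10^-3) = 2.04 M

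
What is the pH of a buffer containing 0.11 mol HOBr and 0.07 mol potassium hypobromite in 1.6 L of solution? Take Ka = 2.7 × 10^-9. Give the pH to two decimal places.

pH = 8.37

pKa = −log(2.7 × 10^-9) = 8.569
pH = pKa + log([A⁻]/[HA]) = 8.569 + log(0.07/0.11)
pH = 8.569 + (-0.196) = 8.37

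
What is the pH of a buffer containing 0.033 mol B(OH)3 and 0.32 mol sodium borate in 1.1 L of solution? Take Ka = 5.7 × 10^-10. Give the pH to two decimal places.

pKa = −log(5.7 × 10^-10) = 9.244
Henderson–Hasselbalch: pH = pKa + log([B(OH)4-]/[B(OH)3]) = 9.244 + log(0.32/0.033)
pH = 9.244 + (+0.987) = 10.23

pH = 10.23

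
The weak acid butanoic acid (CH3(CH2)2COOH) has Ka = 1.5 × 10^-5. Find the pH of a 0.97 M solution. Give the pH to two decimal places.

CH3(CH2)2COOH ⇌ CH3(CH2)2COO- + H+
From the ICE table, Ka = [H+]²/(0.97 − [H+]) = 1.5 × 10^-5.
Assume [H+] ≪ 0.97: [H+] ≈ √(1.5 × 10^-5 × 0.97) = 3.81 × 10^-3 M
Check: 0.39% ionized — well under 5%, approximation valid.
pH = −log(3.81 × 10^-3) = 2.42

pH = 2.42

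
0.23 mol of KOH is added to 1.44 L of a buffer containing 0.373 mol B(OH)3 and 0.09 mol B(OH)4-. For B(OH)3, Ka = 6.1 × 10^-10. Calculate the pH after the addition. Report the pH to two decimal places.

After neutralization: n(B(OH)3) = 0.143 mol, n(B(OH)4-) = 0.32 mol.
pKa = −log(6.1 × 10^-10) = 9.215
Henderson–Hasselbalch with mole ratio 0.32/0.143: pH = 9.215 + (+0.350)

pH = 9.56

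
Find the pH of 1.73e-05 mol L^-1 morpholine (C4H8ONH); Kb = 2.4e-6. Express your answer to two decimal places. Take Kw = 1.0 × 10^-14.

pH = 8.73

C4H8ONH + H2O ⇌ C4H8ONH2+ + OH-
From the ICE table, Kb = x²/(1.73e-05 − x) = 2.4 × 10^-6.
Here C₀/Kb ≈ 7.21, so the small-x approximation fails. Use the quadratic:
x = (−Kb + √(Kb² + 4·Kb·C₀))/2 = 5.35 × 10^-6 M
pOH = 5.27, so pH = 14.00 − pOH = 8.73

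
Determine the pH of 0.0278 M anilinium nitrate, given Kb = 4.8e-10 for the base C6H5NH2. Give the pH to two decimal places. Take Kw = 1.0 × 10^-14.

pH = 3.12

C6H5NH3+ is the conjugate acid of the weak base C6H5NH2.
Ka = Kw/Kb = 1.0×10^-14 / 4.8 × 10^-10 = 2.08 × 10^-5
From the ICE table, Ka = [H+]²/(0.0278 − [H+]) = 2.08 × 10^-5.
Assume [H+] ≪ 0.0278: [H+] ≈ √(2.08 × 10^-5 × 0.0278) = 7.60 × 10^-4 M
([H+]/C₀ = 2.7% < 5%, so the approximation holds.)
pH = −log(7.60 × 10^-4) = 3.12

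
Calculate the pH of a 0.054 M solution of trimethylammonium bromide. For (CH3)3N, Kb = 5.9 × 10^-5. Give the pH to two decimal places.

pH = 5.52

(CH3)3NH+ is the conjugate acid of the weak base (CH3)3N.
Ka = Kw/Kb = 1.0×10^-14 / 5.9 × 10^-5 = 1.69 × 10^-10
From the ICE table, Ka = [H+]²/(0.054 − [H+]) = 1.69 × 10^-10.
Assume [H+] ≪ 0.054: [H+] ≈ √(1.69 × 10^-10 × 0.054) = 3.02 × 10^-6 M
([H+]/C₀ = 0.0056% < 5%, so the approximation holds.)
pH = −log[H+] = −log(3.02 × 10^-6) = 5.52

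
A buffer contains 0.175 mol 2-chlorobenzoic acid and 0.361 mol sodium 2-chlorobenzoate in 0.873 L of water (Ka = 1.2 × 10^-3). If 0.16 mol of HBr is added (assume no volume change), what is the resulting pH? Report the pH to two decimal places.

Added H+ converts ClC6H4COO- to ClC6H4COOH: ClC6H4COOH → 0.335 mol, ClC6H4COO- → 0.201 mol.
pKa = −log(1.2 × 10^-3) = 2.921
pH = pKa + log(n_ClC6H4COO-/n_ClC6H4COOH) = 2.921 + log(0.201/0.335) = 2.921 + (-0.222)

pH = 2.70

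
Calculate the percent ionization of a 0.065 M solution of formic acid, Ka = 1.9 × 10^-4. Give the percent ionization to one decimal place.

5.3%

HCOOH ⇌ HCOO- + H+; let x = [H+] at equilibrium.
Ka = x²/(C₀ − x); solving the quadratic gives x = 3.42 × 10^-3 M.
% ionization = x/C₀ × 100% = 3.42 × 10^-3/0.065 × 100% = 5.3%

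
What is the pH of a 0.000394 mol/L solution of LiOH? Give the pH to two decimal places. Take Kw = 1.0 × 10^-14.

pH = 10.60

LiOH is a strong base; [OH-] = 0.000394 M.
pOH = -log(0.000394) = 3.40
pH = 14.00 - 3.40 = 10.60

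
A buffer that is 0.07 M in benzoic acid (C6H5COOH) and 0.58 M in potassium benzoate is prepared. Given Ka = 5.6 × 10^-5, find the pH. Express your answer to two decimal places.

pH = 5.17

pKa = −log(5.6 × 10^-5) = 4.252
pH = pKa + log([A⁻]/[HA]) = 4.252 + log(0.58/0.07)
pH = 4.252 + (+0.918) = 5.17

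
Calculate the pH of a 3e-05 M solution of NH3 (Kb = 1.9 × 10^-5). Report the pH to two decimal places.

NH3 + H2O ⇌ NH4+ + OH-
From the ICE table, Kb = [OH-]²/(3e-05 − [OH-]) = 1.9 × 10^-5.
[OH-] is not negligible relative to C₀; solve [OH-]² + 1.9e-05·[OH-] − 5.7e-10 = 0.
[OH-] = [−1.9e-05 + √(1.9e-05² + 2.28e-09)]/2 = 1.62 × 10^-5 M
pOH = −log(1.62 × 10^-5) = 4.79; pH = 14.00 − 4.79 = 9.21

pH = 9.21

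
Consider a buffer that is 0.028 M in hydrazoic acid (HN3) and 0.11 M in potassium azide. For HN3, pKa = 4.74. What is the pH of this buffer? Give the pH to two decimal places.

pH = 5.33

Using pH = pKa + log([base]/[acid]) with [base]/[acid] = 0.11/0.028:
pH = 4.74 + (+0.594) = 5.33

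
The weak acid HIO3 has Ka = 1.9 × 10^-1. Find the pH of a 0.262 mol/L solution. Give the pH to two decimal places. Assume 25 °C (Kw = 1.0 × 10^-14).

HIO3 ⇌ IO3- + H+
From the ICE table, Ka = x²/(0.262 − x) = 1.9 × 10^-1.
x is not negligible relative to C₀; solve x² + 0.19·x − 0.0498 = 0.
x = [−0.19 + √(0.19² + 0.199)]/2 = 1.47 × 10^-1 M
pH = −log(1.47 × 10^-1) = 0.83

pH = 0.83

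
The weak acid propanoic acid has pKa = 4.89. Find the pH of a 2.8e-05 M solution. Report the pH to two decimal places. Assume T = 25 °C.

CH3CH2COOH ⇌ CH3CH2COO- + H+
Ka = 10^(−4.89) = 1.29 × 10^-5
Let x = [H+] at equilibrium. Ka = x²/(2.8e-05 − x).
x is not negligible relative to C₀; solve x² + 1.29e-05·x − 3.61e-10 = 0.
x = [−1.29e-05 + √(1.29e-05² + 1.44e-09)]/2 = 1.36 × 10^-5 M
pH = −log(1.36 × 10^-5) = 4.87

pH = 4.87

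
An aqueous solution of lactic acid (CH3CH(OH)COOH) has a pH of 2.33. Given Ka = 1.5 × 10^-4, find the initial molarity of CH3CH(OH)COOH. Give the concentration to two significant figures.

[H+] = 10^(-2.33) = 4.68 × 10^-3 M = x
Ka = x²/(C₀ − x) ⇒ C₀ = x + x²/Ka
C₀ = 4.68 × 10^-3 + (4.68 × 10^-3)²/(1.5 × 10^-4) = 1.51 × 10^-1 M

C₀ = 1.5 × 10^-1 M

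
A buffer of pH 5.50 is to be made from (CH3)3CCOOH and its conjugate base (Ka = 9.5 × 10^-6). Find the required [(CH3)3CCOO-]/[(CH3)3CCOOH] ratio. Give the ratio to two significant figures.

ratio = 3.0

pKa = -log(9.5 × 10^-6) = 5.022
pH = pKa + log(r) ⇒ log(r) = 5.50 − 5.022 = +0.478
r = [(CH3)3CCOO-]/[(CH3)3CCOOH] = 10^(+0.478) = 3.01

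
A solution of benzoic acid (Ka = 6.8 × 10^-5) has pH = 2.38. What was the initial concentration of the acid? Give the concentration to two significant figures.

C₀ = 2.6 × 10^-1 M

[H+] = 10^(-2.38) = 4.17 × 10^-3 M = x
Ka = x²/(C₀ − x) ⇒ C₀ = x + x²/Ka
C₀ = 4.17 × 10^-3 + (4.17 × 10^-3)²/(6.8 × 10^-5) = 2.60 × 10^-1 M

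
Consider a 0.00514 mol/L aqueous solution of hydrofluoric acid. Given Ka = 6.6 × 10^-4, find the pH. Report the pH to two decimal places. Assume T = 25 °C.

HF ⇌ F- + H+
From the ICE table, Ka = [H+]²/(0.00514 − [H+]) = 6.6 × 10^-4.
The 5% rule fails; solving [H+]² + Ka·[H+] − Ka·C₀ = 0 exactly:
[H+] = (−Ka + √(Ka² + 4·Ka·C₀))/2 = 1.54 × 10^-3 M
pH = −log(1.54 × 10^-3) = 2.81

pH = 2.81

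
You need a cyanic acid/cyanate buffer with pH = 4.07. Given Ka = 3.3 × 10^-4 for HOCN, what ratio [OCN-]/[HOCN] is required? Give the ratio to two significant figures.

pKa = -log(3.3 × 10^-4) = 3.481
pH = pKa + log(r) ⇒ log(r) = 4.07 − 3.481 = +0.589
r = [OCN-]/[HOCN] = 10^(+0.589) = 3.88

ratio = 3.9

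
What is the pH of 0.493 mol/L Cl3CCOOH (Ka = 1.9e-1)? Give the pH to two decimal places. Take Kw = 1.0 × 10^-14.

pH = 0.65

Cl3CCOOH ⇌ Cl3CCOO- + H+
Ka = x²/(0.493 − x) = 1.9 × 10^-1
The 5% rule fails; solving x² + Ka·x − Ka·C₀ = 0 exactly:
x = [−0.19 + √(0.19² + 0.375)]/2 = 2.25 × 10^-1 M
pH = −log(2.25 × 10^-1) = 0.65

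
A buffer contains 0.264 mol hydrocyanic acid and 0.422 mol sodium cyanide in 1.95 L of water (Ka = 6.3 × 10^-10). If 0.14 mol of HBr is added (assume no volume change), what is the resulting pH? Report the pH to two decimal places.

pH = 9.04

After neutralization: n(HCN) = 0.404 mol, n(CN-) = 0.282 mol.
pKa = −log(6.3 × 10^-10) = 9.201
pH = pKa + log([A⁻]/[HA]) = 9.201 + log(0.282/0.404) = 9.201 -0.156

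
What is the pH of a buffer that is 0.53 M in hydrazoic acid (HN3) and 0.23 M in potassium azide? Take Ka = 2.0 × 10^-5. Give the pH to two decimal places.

pKa = −log(2.0 × 10^-5) = 4.699
pH = pKa + log([A⁻]/[HA]) = 4.699 + log(0.23/0.53)
pH = 4.699 + (-0.363) = 4.34

pH = 4.34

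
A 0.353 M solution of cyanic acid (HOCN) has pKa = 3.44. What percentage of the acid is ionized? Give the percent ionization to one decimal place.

3.2%

HOCN ⇌ OCN- + H+; let x = [H+] at equilibrium.
Ka = 10^(−3.44) = 3.63 × 10^-4
x ≈ √(Ka·C₀) = √(3.63 × 10^-4 × 0.353) = 1.13 × 10^-2 M
% ionization = x/C₀ × 100% = 1.13 × 10^-2/0.353 × 100% = 3.2%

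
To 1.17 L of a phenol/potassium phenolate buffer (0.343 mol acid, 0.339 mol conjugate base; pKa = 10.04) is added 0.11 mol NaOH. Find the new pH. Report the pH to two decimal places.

After neutralization: n(C6H5OH) = 0.233 mol, n(C6H5O-) = 0.449 mol.
pH = pKa + log(n_C6H5O-/n_C6H5OH) = 10.04 + log(0.449/0.233) = 10.04 + (+0.285)

pH = 10.32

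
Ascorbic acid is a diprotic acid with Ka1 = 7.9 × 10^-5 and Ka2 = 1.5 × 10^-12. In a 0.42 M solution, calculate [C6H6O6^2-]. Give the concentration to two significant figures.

1.5 × 10^-12 M

First ionization gives [H+] ≈ [HC6H6O6-] = 5.76 × 10^-3 M.
Second step: Ka2 = [H+][C6H6O6^2-]/[HC6H6O6-] ≈ [C6H6O6^2-] (since [H+] ≈ [HC6H6O6-]).
So [C6H6O6^2-] ≈ Ka2.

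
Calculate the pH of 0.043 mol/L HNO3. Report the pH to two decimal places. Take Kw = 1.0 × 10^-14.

HNO3 is a strong acid and dissociates completely, so [H+] = 0.043 M.
pH = -log(0.043) = 1.37

pH = 1.37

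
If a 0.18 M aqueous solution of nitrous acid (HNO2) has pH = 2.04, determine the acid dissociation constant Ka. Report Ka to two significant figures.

Ka = 4.9 × 10^-4

[H+] = 10^(-2.04) = 9.12 × 10^-3 M
At equilibrium [HA] = 0.18 − 9.12 × 10^-3 = 1.71 × 10^-1 M
Ka = [H+][A-]/[HA] = (9.12 × 10^-3)² / 1.71 × 10^-1 = 4.9 × 10^-4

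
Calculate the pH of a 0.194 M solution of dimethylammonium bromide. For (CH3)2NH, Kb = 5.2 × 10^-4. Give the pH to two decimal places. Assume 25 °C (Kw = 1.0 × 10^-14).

(CH3)2NH2+ is the conjugate acid of the weak base (CH3)2NH.
Ka = Kw/Kb = 1.0×10^-14 / 5.2 × 10^-4 = 1.92 × 10^-11
From the ICE table, Ka = [H+]²/(0.194 − [H+]) = 1.92 × 10^-11.
Assume [H+] ≪ 0.194: [H+] ≈ √(1.92 × 10^-11 × 0.194) = 1.93 × 10^-6 M
([H+]/C₀ = 0.00099% < 5%, so the approximation holds.)
pH = −log[H+] = −log(1.93 × 10^-6) = 5.71

pH = 5.71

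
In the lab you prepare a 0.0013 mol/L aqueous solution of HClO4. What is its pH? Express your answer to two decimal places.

HClO4 is a strong acid and dissociates completely, so [H+] = 0.0013 M.
pH = -log(0.0013) = 2.89

pH = 2.89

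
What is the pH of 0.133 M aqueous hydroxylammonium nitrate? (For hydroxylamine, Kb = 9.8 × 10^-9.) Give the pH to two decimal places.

pH = 3.43

NH3OH+ is the conjugate acid of the weak base NH2OH.
Ka = Kw/Kb = 1.0×10^-14 / 9.8 × 10^-9 = 1.02 × 10^-6
Ka = [H+]²/(0.133 − [H+]) = 1.02 × 10^-6
Assume [H+] ≪ 0.133: [H+] ≈ √(1.02 × 10^-6 × 0.133) = 3.68 × 10^-4 M
([H+]/C₀ = 0.28% < 5%, so the approximation holds.)
pH = −log(3.68 × 10^-4) = 3.43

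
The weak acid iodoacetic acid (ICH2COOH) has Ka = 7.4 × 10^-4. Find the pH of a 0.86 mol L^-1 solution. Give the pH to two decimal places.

ICH2COOH ⇌ ICH2COO- + H+
Let x = [H+] at equilibrium. Ka = x²/(0.86 − x).
Neglecting x in the denominator: x = √(7.4 × 10^-4 × 0.86) = 2.52 × 10^-2 M
pH = −log[H+] = −log(2.52 × 10^-2) = 1.60

pH = 1.60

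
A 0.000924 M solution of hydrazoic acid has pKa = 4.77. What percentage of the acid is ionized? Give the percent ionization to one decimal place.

12.7%

HN3 ⇌ N3- + H+; let x = [H+] at equilibrium.
Ka = 10^(−4.77) = 1.70 × 10^-5
Solve x² + 1.7e-05x − 1.57e-08 = 0 → x = 1.17 × 10^-4 M
Fraction ionized = 1.17 × 10^-4 / 0.000924 = 0.1266 → 12.7%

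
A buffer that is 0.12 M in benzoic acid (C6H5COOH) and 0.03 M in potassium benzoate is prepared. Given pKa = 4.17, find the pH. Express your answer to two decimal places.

Henderson–Hasselbalch: pH = pKa + log([C6H5COO-]/[C6H5COOH]) = 4.17 + log(0.03/0.12)
pH = 4.17 + (-0.602) = 3.57

pH = 3.57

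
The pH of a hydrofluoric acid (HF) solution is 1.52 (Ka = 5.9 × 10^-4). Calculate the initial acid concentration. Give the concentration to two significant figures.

[H+] = 10^(-1.52) = 3.02 × 10^-2 M = x
Ka = x²/(C₀ − x) ⇒ C₀ = x + x²/Ka
C₀ = 3.02 × 10^-2 + (3.02 × 10^-2)²/(5.9 × 10^-4) = 1.58 M

C₀ = 1.6 M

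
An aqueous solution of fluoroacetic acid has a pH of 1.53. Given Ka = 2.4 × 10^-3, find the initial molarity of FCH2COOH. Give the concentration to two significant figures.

[H+] = 10^(-1.53) = 2.95 × 10^-2 M = x
Ka = x²/(C₀ − x) ⇒ C₀ = x + x²/Ka
C₀ = 2.95 × 10^-2 + (2.95 × 10^-2)²/(2.4 × 10^-3) = 3.92 × 10^-1 M

C₀ = 3.9 × 10^-1 M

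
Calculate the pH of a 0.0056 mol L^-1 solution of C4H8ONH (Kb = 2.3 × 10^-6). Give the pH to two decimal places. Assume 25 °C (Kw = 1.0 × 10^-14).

C4H8ONH + H2O ⇌ C4H8ONH2+ + OH-
Let x = [OH-] at equilibrium. Kb = x²/(0.0056 − x).
Neglecting x in the denominator: x = √(2.3 × 10^-6 × 0.0056) = 1.13 × 10^-4 M
(x/C₀ = 2% < 5%, so the approximation holds.)
pOH = 3.95, so pH = 14.00 − pOH = 10.05

pH = 10.05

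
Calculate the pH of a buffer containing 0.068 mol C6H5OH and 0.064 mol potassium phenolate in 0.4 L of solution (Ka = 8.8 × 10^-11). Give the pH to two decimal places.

pH = 10.03

pKa = −log(8.8 × 10^-11) = 10.056
Henderson–Hasselbalch: pH = pKa + log([C6H5O-]/[C6H5OH]) = 10.056 + log(0.064/0.068)
pH = 10.056 + (-0.026) = 10.03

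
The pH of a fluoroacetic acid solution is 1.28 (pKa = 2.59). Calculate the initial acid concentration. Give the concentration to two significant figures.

[H+] = 10^(-1.28) = 5.25 × 10^-2 M = x
Ka = 10^(−2.59) = 2.57 × 10^-3
Ka = x²/(C₀ − x) ⇒ C₀ = x + x²/Ka
C₀ = 5.25 × 10^-2 + (5.25 × 10^-2)²/(2.57 × 10^-3) = 1.12 M

C₀ = 1.1 M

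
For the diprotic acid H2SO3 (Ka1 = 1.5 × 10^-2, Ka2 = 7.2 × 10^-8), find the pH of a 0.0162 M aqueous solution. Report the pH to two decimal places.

pH = 2.01

Since Ka1 ≫ Ka2, the first ionization dominates [H+].
Ka1 = x²/(0.0162 − x) = 1.5 × 10^-2
Solving the quadratic: x = (−Ka1 + √(Ka1² + 4·Ka1·C₀))/2 = 9.80 × 10^-3 M
pH = −log(9.80 × 10^-3) = 2.01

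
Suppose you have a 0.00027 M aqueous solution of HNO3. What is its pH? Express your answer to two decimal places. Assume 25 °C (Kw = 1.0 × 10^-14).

pH = 3.57

HNO3 is a strong acid and dissociates completely, so [H+] = 0.00027 M.
pH = -log(0.00027) = 3.57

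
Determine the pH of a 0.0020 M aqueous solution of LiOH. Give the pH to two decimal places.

LiOH is a strong base; [OH-] = 0.002 M.
pOH = -log(0.002) = 2.70
pH = 14.00 - 2.70 = 11.30

pH = 11.30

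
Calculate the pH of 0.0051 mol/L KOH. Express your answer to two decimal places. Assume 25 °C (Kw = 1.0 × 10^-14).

KOH is a strong base; [OH-] = 0.0051 M.
pOH = -log(0.0051) = 2.29
pH = 14.00 - 2.29 = 11.71

pH = 11.71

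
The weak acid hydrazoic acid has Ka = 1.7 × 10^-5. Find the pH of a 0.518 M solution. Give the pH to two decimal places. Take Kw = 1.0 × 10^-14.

pH = 2.53

HN3 ⇌ N3- + H+
Ka = [H+]²/(0.518 − [H+]) = 1.7 × 10^-5
Neglecting [H+] in the denominator: [H+] = √(1.7 × 10^-5 × 0.518) = 2.97 × 10^-3 M
Check: 0.57% ionized — well under 5%, approximation valid.
pH = −log[H+] = −log(2.97 × 10^-3) = 2.53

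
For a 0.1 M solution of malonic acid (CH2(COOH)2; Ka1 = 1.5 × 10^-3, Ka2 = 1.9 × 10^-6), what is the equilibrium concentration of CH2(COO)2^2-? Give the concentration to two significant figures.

First ionization gives [H+] ≈ [CH2(COOH)COO-] = 1.15 × 10^-2 M.
Second step: Ka2 = [H+][CH2(COO)2^2-]/[CH2(COOH)COO-] ≈ [CH2(COO)2^2-] (since [H+] ≈ [CH2(COOH)COO-]).
So [CH2(COO)2^2-] ≈ Ka2.

1.9 × 10^-6 M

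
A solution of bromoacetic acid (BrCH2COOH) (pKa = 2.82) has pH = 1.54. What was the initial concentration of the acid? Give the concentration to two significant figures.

C₀ = 5.8 × 10^-1 M

[H+] = 10^(-1.54) = 2.88 × 10^-2 M = x
Ka = 10^(−2.82) = 1.51 × 10^-3
Ka = x²/(C₀ − x) ⇒ C₀ = x + x²/Ka
C₀ = 2.88 × 10^-2 + (2.88 × 10^-2)²/(1.51 × 10^-3) = 5.78 × 10^-1 M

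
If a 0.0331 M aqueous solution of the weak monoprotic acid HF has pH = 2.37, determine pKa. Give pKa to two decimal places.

[H+] = 10^(-2.37) = 4.27 × 10^-3 M
At equilibrium [HA] = 0.0331 − 4.27 × 10^-3 = 2.88 × 10^-2 M
Ka = [H+][A-]/[HA] = (4.27 × 10^-3)² / 2.88 × 10^-2 = 6.33 × 10^-4
pKa = -log(6.33 × 10^-4) = 3.20

pKa = 3.20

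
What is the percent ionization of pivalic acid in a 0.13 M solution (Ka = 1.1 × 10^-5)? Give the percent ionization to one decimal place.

0.9%

(CH3)3CCOOH ⇌ (CH3)3CCOO- + H+; let x = [H+] at equilibrium.
x ≈ √(Ka·C₀) = √(1.1 × 10^-5 × 0.13) = 1.20 × 10^-3 M
Fraction ionized = 1.20 × 10^-3 / 0.13 = 0.0092 → 0.9%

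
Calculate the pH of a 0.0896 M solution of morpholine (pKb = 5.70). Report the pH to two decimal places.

C4H8ONH + H2O ⇌ C4H8ONH2+ + OH-
Kb = 10^(−5.70) = 2.00 × 10^-6
Let x = [OH-] at equilibrium. Kb = x²/(0.0896 − x).
Neglecting x in the denominator: x = √(2.00 × 10^-6 × 0.0896) = 4.23 × 10^-4 M
Check: 0.47% ionized — well under 5%, approximation valid.
pOH = −log(4.23 × 10^-4) = 3.37; pH = 14.00 − 3.37 = 10.63

pH = 10.63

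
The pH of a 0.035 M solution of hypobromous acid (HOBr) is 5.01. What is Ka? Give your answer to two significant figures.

Ka = 2.7 × 10^-9

[H+] = 10^(-5.01) = 9.77 × 10^-6 M
At equilibrium [HA] = 0.035 − 9.77 × 10^-6 = 3.50 × 10^-2 M
Ka = [H+][A-]/[HA] = (9.77 × 10^-6)² / 3.50 × 10^-2 = 2.7 × 10^-9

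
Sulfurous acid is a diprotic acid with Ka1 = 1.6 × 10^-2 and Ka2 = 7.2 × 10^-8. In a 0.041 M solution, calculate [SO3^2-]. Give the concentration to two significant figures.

7.2 × 10^-8 M

First ionization gives [H+] ≈ [HSO3-] = 1.88 × 10^-2 M.
Second step: Ka2 = [H+][SO3^2-]/[HSO3-] ≈ [SO3^2-] (since [H+] ≈ [HSO3-]).
So [SO3^2-] ≈ Ka2.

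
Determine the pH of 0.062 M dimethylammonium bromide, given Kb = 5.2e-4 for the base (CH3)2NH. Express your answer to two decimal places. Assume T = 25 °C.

pH = 5.96

(CH3)2NH2+ is the conjugate acid of the weak base (CH3)2NH.
Ka = Kw/Kb = 1.0×10^-14 / 5.2 × 10^-4 = 1.92 × 10^-11
From the ICE table, Ka = x²/(0.062 − x) = 1.92 × 10^-11.
Since Ka ≪ C₀, x ≈ √(Ka·C₀) = 1.09 × 10^-6 M.
pH = −log(1.09 × 10^-6) = 5.96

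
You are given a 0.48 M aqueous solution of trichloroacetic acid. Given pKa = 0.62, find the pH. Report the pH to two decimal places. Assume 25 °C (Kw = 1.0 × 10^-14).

pH = 0.62

Cl3CCOOH ⇌ Cl3CCOO- + H+
Ka = 10^(−0.62) = 2.40 × 10^-1
Let x = [H+] at equilibrium. Ka = x²/(0.48 − x).
x is not negligible relative to C₀; solve x² + 0.24·x − 0.115 = 0.
x = [−0.24 + √(0.24² + 0.461)]/2 = 2.40 × 10^-1 M
pH = −log[H+] = −log(2.40 × 10^-1) = 0.62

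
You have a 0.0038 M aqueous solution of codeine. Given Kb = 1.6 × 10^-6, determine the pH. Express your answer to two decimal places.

pH = 9.89

C18H21NO3 + H2O ⇌ C18H22NO3+ + OH-
From the ICE table, Kb = x²/(0.0038 − x) = 1.6 × 10^-6.
Neglecting x in the denominator: x = √(1.6 × 10^-6 × 0.0038) = 7.80 × 10^-5 M
Check: 2.1% ionized — well under 5%, approximation valid.
pOH = −log(7.80 × 10^-5) = 4.11; pH = 14.00 − 4.11 = 9.89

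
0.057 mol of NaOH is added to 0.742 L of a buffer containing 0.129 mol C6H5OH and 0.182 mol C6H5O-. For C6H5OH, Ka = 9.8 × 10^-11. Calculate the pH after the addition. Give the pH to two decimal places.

pH = 10.53

After neutralization: n(C6H5OH) = 0.072 mol, n(C6H5O-) = 0.239 mol.
pKa = −log(9.8 × 10^-11) = 10.009
pH = pKa + log(n_C6H5O-/n_C6H5OH) = 10.009 + log(0.239/0.072) = 10.009 + (+0.521)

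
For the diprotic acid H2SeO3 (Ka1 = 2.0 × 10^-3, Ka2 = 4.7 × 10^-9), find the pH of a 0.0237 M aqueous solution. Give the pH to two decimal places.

pH = 2.22

Ka1 ≫ Ka2, so treat the first dissociation as the only significant source of H+.
Ka1 = x²/(0.0237 − x) = 2.0 × 10^-3
Solving the quadratic: x = (−Ka1 + √(Ka1² + 4·Ka1·C₀))/2 = 5.96 × 10^-3 M
pH = −log(5.96 × 10^-3) = 2.22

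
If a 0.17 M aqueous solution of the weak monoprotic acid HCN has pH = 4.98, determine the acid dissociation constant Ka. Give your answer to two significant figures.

[H+] = 10^(-4.98) = 1.05 × 10^-5 M
At equilibrium [HA] = 0.17 − 1.05 × 10^-5 = 1.70 × 10^-1 M
Ka = [H+][A-]/[HA] = (1.05 × 10^-5)² / 1.70 × 10^-1 = 6.5 × 10^-10

Ka = 6.5 × 10^-10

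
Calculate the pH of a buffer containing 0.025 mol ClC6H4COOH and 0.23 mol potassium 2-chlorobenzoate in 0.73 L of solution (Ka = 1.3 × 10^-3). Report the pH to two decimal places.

pH = 3.85

pKa = −log(1.3 × 10^-3) = 2.886
Using pH = pKa + log([base]/[acid]) with [base]/[acid] = 0.23/0.025:
pH = 2.886 + (+0.964) = 3.85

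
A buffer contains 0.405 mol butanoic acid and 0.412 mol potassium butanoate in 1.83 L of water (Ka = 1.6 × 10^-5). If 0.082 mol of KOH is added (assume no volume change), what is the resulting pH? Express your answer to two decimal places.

OH- converts CH3(CH2)2COOH to CH3(CH2)2COO-: CH3(CH2)2COOH → 0.323 mol, CH3(CH2)2COO- → 0.494 mol.
pKa = −log(1.6 × 10^-5) = 4.796
pH = pKa + log(n_CH3(CH2)2COO-/n_CH3(CH2)2COOH) = 4.796 + log(0.494/0.323) = 4.796 + (+0.185)

pH = 4.98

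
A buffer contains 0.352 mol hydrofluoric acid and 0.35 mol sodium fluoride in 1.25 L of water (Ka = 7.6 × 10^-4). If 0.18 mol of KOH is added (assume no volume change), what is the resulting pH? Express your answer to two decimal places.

pH = 3.61

OH- converts HF to F-: HF → 0.172 mol, F- → 0.53 mol.
pKa = −log(7.6 × 10^-4) = 3.119
pH = pKa + log(n_F-/n_HF) = 3.119 + log(0.53/0.172) = 3.119 + (+0.489)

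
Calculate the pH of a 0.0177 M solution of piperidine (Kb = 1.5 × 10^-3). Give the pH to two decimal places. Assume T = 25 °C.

C5H10NH + H2O ⇌ C5H10NH2+ + OH-
From the ICE table, Kb = [OH-]²/(0.0177 − [OH-]) = 1.5 × 10^-3.
[OH-] is not negligible relative to C₀; solve [OH-]² + 0.0015·[OH-] − 2.66e-05 = 0.
[OH-] = [−0.0015 + √(0.0015² + 0.000106)]/2 = 4.46 × 10^-3 M
pOH = 2.35, so pH = 14.00 − pOH = 11.65

pH = 11.65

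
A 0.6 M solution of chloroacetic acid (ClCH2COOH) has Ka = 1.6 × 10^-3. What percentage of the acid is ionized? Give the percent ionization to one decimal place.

5.0%

ClCH2COOH ⇌ ClCH2COO- + H+; let x = [H+] at equilibrium.
Ka = x²/(C₀ − x); solving the quadratic gives x = 3.02 × 10^-2 M.
% ionization = x/C₀ × 100% = 3.02 × 10^-2/0.6 × 100% = 5.0%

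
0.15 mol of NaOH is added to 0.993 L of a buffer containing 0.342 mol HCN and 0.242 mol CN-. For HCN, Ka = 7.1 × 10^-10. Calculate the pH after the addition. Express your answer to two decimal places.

pH = 9.46

After neutralization: n(HCN) = 0.192 mol, n(CN-) = 0.392 mol.
pKa = −log(7.1 × 10^-10) = 9.149
pH = pKa + log([A⁻]/[HA]) = 9.149 + log(0.392/0.192) = 9.149 +0.310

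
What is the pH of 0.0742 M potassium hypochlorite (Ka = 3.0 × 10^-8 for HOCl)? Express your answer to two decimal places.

pH = 10.20

OCl- is the conjugate base of the weak acid HOCl.
Kb = Kw/Ka = 1.0×10^-14 / 3.0 × 10^-8 = 3.33 × 10^-7
Kb = x²/(0.0742 − x) = 3.33 × 10^-7
Neglecting x in the denominator: x = √(3.33 × 10^-7 × 0.0742) = 1.57 × 10^-4 M
pOH = 3.80, so pH = 14.00 − pOH = 10.20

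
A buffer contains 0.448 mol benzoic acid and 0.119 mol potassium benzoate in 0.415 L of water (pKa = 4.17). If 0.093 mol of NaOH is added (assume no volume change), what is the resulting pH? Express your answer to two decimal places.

After neutralization: n(C6H5COOH) = 0.355 mol, n(C6H5COO-) = 0.212 mol.
pH = pKa + log([A⁻]/[HA]) = 4.17 + log(0.212/0.355) = 4.17 -0.224

pH = 3.95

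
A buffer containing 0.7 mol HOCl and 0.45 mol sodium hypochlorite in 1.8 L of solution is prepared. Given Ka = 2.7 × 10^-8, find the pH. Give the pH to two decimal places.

pKa = −log(2.7 × 10^-8) = 7.569
Henderson–Hasselbalch: pH = pKa + log([OCl-]/[HOCl]) = 7.569 + log(0.45/0.7)
pH = 7.569 + (-0.192) = 7.38

pH = 7.38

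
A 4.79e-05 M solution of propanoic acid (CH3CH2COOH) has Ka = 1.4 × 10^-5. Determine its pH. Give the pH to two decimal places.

CH3CH2COOH ⇌ CH3CH2COO- + H+
Ka = [H+]²/(4.79e-05 − [H+]) = 1.4 × 10^-5
Here C₀/Ka ≈ 3.42, so the small-[H+] approximation fails. Use the quadratic:
[H+] = (−Ka + √(Ka² + 4·Ka·C₀))/2 = 1.98 × 10^-5 M
pH = −log[H+] = −log(1.98 × 10^-5) = 4.70

pH = 4.70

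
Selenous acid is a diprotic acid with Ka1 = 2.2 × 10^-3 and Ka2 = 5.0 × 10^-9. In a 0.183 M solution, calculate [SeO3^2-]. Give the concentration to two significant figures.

First ionization gives [H+] ≈ [HSeO3-] = 1.90 × 10^-2 M.
Second step: Ka2 = [H+][SeO3^2-]/[HSeO3-] ≈ [SeO3^2-] (since [H+] ≈ [HSeO3-]).
So [SeO3^2-] ≈ Ka2.

5.0 × 10^-9 M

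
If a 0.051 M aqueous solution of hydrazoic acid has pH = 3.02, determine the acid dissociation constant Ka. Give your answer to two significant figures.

Ka = 1.8 × 10^-5

[H+] = 10^(-3.02) = 9.55 × 10^-4 M
At equilibrium [HA] = 0.051 − 9.55 × 10^-4 = 5.00 × 10^-2 M
Ka = [H+][A-]/[HA] = (9.55 × 10^-4)² / 5.00 × 10^-2 = 1.8 × 10^-5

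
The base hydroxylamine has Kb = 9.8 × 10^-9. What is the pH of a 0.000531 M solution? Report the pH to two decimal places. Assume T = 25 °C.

NH2OH + H2O ⇌ NH3OH+ + OH-
From the ICE table, Kb = [OH-]²/(0.000531 − [OH-]) = 9.8 × 10^-9.
Assume [OH-] ≪ 0.000531: [OH-] ≈ √(9.8 × 10^-9 × 0.000531) = 2.28 × 10^-6 M
pOH = −log(2.28 × 10^-6) = 5.64; pH = 14.00 − 5.64 = 8.36

pH = 8.36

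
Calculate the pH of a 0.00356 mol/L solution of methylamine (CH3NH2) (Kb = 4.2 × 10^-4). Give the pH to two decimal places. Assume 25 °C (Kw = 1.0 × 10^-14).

pH = 11.01

CH3NH2 + H2O ⇌ CH3NH3+ + OH-
From the ICE table, Kb = x²/(0.00356 − x) = 4.2 × 10^-4.
x is not negligible relative to C₀; solve x² + 0.00042·x − 1.5e-06 = 0.
x = [−0.00042 + √(0.00042² + 5.98e-06)]/2 = 1.03 × 10^-3 M
pOH = 2.99, so pH = 14.00 − pOH = 11.01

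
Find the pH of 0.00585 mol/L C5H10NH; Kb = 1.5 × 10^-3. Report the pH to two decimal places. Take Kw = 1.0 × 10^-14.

pH = 11.36

C5H10NH + H2O ⇌ C5H10NH2+ + OH-
From the ICE table, Kb = x²/(0.00585 − x) = 1.5 × 10^-3.
Here C₀/Kb ≈ 3.9, so the small-x approximation fails. Use the quadratic:
x = [−0.0015 + √(0.0015² + 3.51e-05)]/2 = 2.31 × 10^-3 M
pOH = −log(2.31 × 10^-3) = 2.64; pH = 14.00 − 2.64 = 11.36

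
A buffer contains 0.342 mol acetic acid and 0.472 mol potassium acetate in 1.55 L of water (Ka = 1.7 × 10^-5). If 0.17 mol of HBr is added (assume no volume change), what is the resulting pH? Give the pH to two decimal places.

pH = 4.54

Added H+ converts CH3COO- to CH3COOH: CH3COOH → 0.512 mol, CH3COO- → 0.302 mol.
pKa = −log(1.7 × 10^-5) = 4.770
pH = pKa + log([A⁻]/[HA]) = 4.770 + log(0.302/0.512) = 4.770 -0.229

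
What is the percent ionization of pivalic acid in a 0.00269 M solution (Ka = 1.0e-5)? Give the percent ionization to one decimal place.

(CH3)3CCOOH ⇌ (CH3)3CCOO- + H+; let x = [H+] at equilibrium.
Solve x² + 1e-05x − 2.69e-08 = 0 → x = 1.59 × 10^-4 M
Fraction ionized = 1.59 × 10^-4 / 0.00269 = 0.0591 → 5.9%

5.9%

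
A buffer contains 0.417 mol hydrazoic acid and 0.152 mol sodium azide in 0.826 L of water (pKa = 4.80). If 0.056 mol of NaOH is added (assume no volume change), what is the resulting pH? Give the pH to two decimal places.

OH- converts HN3 to N3-: HN3 → 0.361 mol, N3- → 0.208 mol.
pH = pKa + log([A⁻]/[HA]) = 4.80 + log(0.208/0.361) = 4.80 -0.239

pH = 4.56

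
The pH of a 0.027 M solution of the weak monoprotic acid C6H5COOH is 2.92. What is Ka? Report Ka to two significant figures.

Ka = 5.6 × 10^-5

[H+] = 10^(-2.92) = 1.20 × 10^-3 M
At equilibrium [HA] = 0.027 − 1.20 × 10^-3 = 2.58 × 10^-2 M
Ka = [H+][A-]/[HA] = (1.20 × 10^-3)² / 2.58 × 10^-2 = 5.6 × 10^-5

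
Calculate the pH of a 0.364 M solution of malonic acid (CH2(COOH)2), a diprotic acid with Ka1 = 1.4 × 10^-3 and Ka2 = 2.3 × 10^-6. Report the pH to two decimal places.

Since Ka1 ≫ Ka2, the first ionization dominates [H+].
Ka1 = x²/(0.364 − x) = 1.4 × 10^-3
Solving the quadratic: x = (−Ka1 + √(Ka1² + 4·Ka1·C₀))/2 = 2.19 × 10^-2 M
pH = −log(2.19 × 10^-2) = 1.66

pH = 1.66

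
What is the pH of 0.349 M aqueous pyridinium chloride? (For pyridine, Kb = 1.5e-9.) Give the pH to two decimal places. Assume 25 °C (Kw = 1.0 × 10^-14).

C5H5NH+ is the conjugate acid of the weak base C5H5N.
Ka = Kw/Kb = 1.0×10^-14 / 1.5 × 10^-9 = 6.67 × 10^-6
From the ICE table, Ka = x²/(0.349 − x) = 6.67 × 10^-6.
Since Ka ≪ C₀, x ≈ √(Ka·C₀) = 1.53 × 10^-3 M.
(x/C₀ = 0.44% < 5%, so the approximation holds.)
pH = −log(1.53 × 10^-3) = 2.82

pH = 2.82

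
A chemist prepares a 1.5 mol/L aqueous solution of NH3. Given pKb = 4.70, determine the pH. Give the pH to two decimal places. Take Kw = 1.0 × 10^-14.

NH3 + H2O ⇌ NH4+ + OH-
Kb = 10^(−4.70) = 2.00 × 10^-5
From the ICE table, Kb = [OH-]²/(1.5 − [OH-]) = 2.00 × 10^-5.
Since Kb ≪ C₀, [OH-] ≈ √(Kb·C₀) = 5.48 × 10^-3 M.
pOH = 2.26, so pH = 14.00 − pOH = 11.74

pH = 11.74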